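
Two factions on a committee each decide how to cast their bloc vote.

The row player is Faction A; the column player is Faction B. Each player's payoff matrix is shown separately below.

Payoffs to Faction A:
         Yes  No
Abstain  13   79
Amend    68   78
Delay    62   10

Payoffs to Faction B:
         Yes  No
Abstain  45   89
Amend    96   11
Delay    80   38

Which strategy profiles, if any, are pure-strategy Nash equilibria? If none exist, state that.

(Abstain, Yes): Faction A can switch to Amend (13 → 68). Not NE.
(Abstain, No): Faction A gets 79, best alternative 78; Faction B gets 89, best alternative 45. No profitable deviation — NE.
(Amend, Yes): Faction A gets 68, best alternative 62; Faction B gets 96, best alternative 11. No profitable deviation — NE.
(Amend, No): Faction A can switch to Abstain (78 → 79). Not NE.
(Delay, Yes): Faction A can switch to Amend (62 → 68). Not NE.
(Delay, No): Faction A can switch to Abstain (10 → 79). Not NE.

Pure-strategy Nash equilibria: (Abstain, No); (Amend, Yes)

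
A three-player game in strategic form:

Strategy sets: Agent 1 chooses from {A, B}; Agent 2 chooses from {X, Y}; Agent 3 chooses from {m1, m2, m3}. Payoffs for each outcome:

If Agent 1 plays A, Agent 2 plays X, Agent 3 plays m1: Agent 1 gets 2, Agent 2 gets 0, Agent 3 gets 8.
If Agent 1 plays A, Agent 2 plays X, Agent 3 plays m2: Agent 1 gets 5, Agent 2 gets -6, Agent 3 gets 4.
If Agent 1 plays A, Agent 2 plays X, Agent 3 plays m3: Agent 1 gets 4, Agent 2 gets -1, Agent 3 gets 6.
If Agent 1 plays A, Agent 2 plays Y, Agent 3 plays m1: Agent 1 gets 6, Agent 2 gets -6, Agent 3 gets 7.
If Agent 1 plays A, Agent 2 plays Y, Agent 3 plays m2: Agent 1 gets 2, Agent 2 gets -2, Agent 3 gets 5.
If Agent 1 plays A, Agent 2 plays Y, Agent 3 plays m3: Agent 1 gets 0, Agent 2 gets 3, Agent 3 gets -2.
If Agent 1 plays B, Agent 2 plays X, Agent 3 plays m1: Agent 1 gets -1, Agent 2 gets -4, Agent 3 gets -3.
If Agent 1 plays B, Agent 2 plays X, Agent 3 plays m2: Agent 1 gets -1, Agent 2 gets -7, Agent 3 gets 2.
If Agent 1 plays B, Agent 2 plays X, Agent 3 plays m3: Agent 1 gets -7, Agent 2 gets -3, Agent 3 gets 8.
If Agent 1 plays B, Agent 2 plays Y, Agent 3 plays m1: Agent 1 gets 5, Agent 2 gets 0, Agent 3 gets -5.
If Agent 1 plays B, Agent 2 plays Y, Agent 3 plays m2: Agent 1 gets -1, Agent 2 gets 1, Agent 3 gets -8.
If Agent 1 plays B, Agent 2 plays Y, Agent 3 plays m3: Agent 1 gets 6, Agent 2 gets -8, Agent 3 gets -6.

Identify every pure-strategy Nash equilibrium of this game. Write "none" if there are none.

(A, X, m1): Agent 1 gets 2, best alternative -1; Agent 2 gets 0, best alternative -6; Agent 3 gets 8, best alternative 6. No profitable deviation — NE.
(A, X, m2): Agent 2 can switch to Y (-6 → -2). Not NE.
(A, X, m3): Agent 2 can switch to Y (-1 → 3). Not NE.
(A, Y, m1): Agent 2 can switch to X (-6 → 0). Not NE.
(A, Y, m2): Agent 3 can switch to m1 (5 → 7). Not NE.
(A, Y, m3): Agent 1 can switch to B (0 → 6). Not NE.
(B, X, m1): Agent 1 can switch to A (-1 → 2). Not NE.
(The remaining 5 profiles each have a profitable deviation by the same check.)

(A, X, m1)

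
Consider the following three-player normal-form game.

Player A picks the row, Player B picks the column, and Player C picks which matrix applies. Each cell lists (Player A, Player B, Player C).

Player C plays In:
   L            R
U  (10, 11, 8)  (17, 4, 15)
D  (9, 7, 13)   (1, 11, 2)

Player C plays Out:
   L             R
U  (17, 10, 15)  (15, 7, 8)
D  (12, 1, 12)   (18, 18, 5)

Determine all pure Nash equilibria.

For each player, find the best response to each opponent profile; mutual best responses are the pure NE.
Player A against (L, In): payoffs 10, 9 → best response U.
Player A against (L, Out): payoffs 17, 12 → best response U.
Player A against (R, In): payoffs 17, 1 → best response U.
Player A against (R, Out): payoffs 15, 18 → best response D.
Player B against (U, In): payoffs 11, 4 → best response L.
Player B against (U, Out): payoffs 10, 7 → best response L.
Player B against (D, In): payoffs 7, 11 → best response R.
Player B against (D, Out): payoffs 1, 18 → best response R.
Player C against (U, L): payoffs 8, 15 → best response Out.
Player C against (U, R): payoffs 15, 8 → best response In.
Player C against (D, L): payoffs 13, 12 → best response In.
Player C against (D, R): payoffs 2, 5 → best response Out.
Mutual best responses: (U, L, Out); (D, R, Out).

The pure Nash equilibria are (U, L, Out) and (D, R, Out).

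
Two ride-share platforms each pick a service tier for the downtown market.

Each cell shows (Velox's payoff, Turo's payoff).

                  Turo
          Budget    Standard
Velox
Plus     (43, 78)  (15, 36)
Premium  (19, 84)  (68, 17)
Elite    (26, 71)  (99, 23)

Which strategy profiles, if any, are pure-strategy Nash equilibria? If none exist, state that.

Velox against Budget: payoffs 43, 19, 26 → best response Plus.
Velox against Standard: payoffs 15, 68, 99 → best response Elite.
Turo against Plus: payoffs 78, 36 → best response Budget.
Turo against Premium: payoffs 84, 17 → best response Budget.
Turo against Elite: payoffs 71, 23 → best response Budget.
Mutual best responses: (Plus, Budget).

(Plus, Budget)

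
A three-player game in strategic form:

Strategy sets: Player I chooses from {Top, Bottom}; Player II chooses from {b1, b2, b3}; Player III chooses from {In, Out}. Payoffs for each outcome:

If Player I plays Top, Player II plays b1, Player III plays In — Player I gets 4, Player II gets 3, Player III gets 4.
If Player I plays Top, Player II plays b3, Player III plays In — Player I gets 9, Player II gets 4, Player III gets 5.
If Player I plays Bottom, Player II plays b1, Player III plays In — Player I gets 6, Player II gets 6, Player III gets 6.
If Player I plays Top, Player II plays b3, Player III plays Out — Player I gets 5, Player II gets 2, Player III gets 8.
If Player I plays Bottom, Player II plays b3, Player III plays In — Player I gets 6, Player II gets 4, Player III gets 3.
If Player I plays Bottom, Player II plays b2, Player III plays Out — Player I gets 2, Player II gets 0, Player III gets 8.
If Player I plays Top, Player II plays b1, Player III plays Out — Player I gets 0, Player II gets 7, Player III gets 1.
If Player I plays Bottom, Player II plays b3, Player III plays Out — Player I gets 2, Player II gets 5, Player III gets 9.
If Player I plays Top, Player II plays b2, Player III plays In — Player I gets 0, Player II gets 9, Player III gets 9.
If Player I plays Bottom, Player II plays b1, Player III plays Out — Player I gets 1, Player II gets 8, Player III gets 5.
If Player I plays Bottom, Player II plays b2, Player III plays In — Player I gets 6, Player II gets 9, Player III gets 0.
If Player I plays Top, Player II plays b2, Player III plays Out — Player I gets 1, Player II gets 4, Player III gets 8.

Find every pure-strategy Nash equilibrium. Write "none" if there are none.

No pure-strategy Nash equilibrium.

Mark each player's best response to every combination of opponents' strategies; a profile where every player is best-responding is a pure Nash equilibrium.
Player I against (b1, In): payoffs 4, 6 → best response Bottom.
Player I against (b1, Out): payoffs 0, 1 → best response Bottom.
Player I against (b2, In): payoffs 0, 6 → best response Bottom.
Player I against (b2, Out): payoffs 1, 2 → best response Bottom.
Player I against (b3, In): payoffs 9, 6 → best response Top.
Player I against (b3, Out): payoffs 5, 2 → best response Top.
Player II against (Top, In): payoffs 3, 9, 4 → best response b2.
Player II against (Top, Out): payoffs 7, 4, 2 → best response b1.
Player II against (Bottom, In): payoffs 6, 9, 4 → best response b2.
Player II against (Bottom, Out): payoffs 8, 0, 5 → best response b1.
Player III against (Top, b1): payoffs 4, 1 → best response In.
Player III against (Top, b2): payoffs 9, 8 → best response In.
Player III against (Top, b3): payoffs 5, 8 → best response Out.
Player III against (Bottom, b1): payoffs 6, 5 → best response In.
Player III against (Bottom, b2): payoffs 0, 8 → best response Out.
Player III against (Bottom, b3): payoffs 3, 9 → best response Out.
No profile is a mutual best response for all players.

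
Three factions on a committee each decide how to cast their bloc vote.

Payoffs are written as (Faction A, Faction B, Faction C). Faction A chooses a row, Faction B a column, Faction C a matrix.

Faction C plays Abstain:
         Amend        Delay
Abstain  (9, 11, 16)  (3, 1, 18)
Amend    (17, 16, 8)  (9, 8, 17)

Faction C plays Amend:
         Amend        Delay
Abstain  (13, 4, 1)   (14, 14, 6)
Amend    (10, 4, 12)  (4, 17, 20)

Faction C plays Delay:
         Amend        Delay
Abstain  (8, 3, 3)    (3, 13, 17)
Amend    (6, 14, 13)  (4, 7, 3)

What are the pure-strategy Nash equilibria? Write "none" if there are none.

Mark each player's best response to every combination of opponents' strategies; a profile where every player is best-responding is a pure Nash equilibrium.
Faction A against (Amend, Abstain): payoffs 9, 17 → best response Amend.
Faction A against (Amend, Amend): payoffs 13, 10 → best response Abstain.
Faction A against (Amend, Delay): payoffs 8, 6 → best response Abstain.
Faction A against (Delay, Abstain): payoffs 3, 9 → best response Amend.
Faction A against (Delay, Amend): payoffs 14, 4 → best response Abstain.
Faction A against (Delay, Delay): payoffs 3, 4 → best response Amend.
Faction B against (Abstain, Abstain): payoffs 11, 1 → best response Amend.
Faction B against (Abstain, Amend): payoffs 4, 14 → best response Delay.
Faction B against (Abstain, Delay): payoffs 3, 13 → best response Delay.
Faction B against (Amend, Abstain): payoffs 16, 8 → best response Amend.
Faction B against (Amend, Amend): payoffs 4, 17 → best response Delay.
Faction B against (Amend, Delay): payoffs 14, 7 → best response Amend.
Faction C against (Abstain, Amend): payoffs 16, 1, 3 → best response Abstain.
Faction C against (Abstain, Delay): payoffs 18, 6, 17 → best response Abstain.
Faction C against (Amend, Amend): payoffs 8, 12, 13 → best response Delay.
Faction C against (Amend, Delay): payoffs 17, 20, 3 → best response Amend.
No profile is a mutual best response for all players.

This game has no pure Nash equilibrium.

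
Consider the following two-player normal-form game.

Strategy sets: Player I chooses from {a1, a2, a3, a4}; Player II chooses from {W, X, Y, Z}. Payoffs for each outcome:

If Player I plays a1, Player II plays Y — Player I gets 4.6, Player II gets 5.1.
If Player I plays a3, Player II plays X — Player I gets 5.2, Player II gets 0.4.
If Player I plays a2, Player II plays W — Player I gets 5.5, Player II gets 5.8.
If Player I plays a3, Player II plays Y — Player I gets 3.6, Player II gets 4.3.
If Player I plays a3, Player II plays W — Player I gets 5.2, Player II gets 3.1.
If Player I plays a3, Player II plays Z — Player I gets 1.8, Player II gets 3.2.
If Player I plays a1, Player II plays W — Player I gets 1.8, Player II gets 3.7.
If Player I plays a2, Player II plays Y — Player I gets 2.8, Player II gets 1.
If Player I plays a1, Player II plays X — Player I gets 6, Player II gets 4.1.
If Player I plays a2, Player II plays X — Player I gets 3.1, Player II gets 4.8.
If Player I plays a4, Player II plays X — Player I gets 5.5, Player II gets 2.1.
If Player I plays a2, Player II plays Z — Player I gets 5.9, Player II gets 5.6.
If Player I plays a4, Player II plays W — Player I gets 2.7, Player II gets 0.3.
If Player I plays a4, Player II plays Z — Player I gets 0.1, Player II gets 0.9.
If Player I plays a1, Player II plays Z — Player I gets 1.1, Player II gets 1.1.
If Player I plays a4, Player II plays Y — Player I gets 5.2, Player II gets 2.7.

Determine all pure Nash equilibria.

Pure-strategy Nash equilibria: (a2, W) and (a4, Y)

Mark each player's best response to every combination of opponents' strategies; a profile where every player is best-responding is a pure Nash equilibrium.
Player I against W: payoffs 1.8, 5.5, 5.2, 2.7 → best response a2.
Player I against X: payoffs 6, 3.1, 5.2, 5.5 → best response a1.
Player I against Y: payoffs 4.6, 2.8, 3.6, 5.2 → best response a4.
Player I against Z: payoffs 1.1, 5.9, 1.8, 0.1 → best response a2.
Player II against a1: payoffs 3.7, 4.1, 5.1, 1.1 → best response Y.
Player II against a2: payoffs 5.8, 4.8, 1, 5.6 → best response W.
Player II against a3: payoffs 3.1, 0.4, 4.3, 3.2 → best response Y.
Player II against a4: payoffs 0.3, 2.1, 2.7, 0.9 → best response Y.
Mutual best responses: (a2, W); (a4, Y).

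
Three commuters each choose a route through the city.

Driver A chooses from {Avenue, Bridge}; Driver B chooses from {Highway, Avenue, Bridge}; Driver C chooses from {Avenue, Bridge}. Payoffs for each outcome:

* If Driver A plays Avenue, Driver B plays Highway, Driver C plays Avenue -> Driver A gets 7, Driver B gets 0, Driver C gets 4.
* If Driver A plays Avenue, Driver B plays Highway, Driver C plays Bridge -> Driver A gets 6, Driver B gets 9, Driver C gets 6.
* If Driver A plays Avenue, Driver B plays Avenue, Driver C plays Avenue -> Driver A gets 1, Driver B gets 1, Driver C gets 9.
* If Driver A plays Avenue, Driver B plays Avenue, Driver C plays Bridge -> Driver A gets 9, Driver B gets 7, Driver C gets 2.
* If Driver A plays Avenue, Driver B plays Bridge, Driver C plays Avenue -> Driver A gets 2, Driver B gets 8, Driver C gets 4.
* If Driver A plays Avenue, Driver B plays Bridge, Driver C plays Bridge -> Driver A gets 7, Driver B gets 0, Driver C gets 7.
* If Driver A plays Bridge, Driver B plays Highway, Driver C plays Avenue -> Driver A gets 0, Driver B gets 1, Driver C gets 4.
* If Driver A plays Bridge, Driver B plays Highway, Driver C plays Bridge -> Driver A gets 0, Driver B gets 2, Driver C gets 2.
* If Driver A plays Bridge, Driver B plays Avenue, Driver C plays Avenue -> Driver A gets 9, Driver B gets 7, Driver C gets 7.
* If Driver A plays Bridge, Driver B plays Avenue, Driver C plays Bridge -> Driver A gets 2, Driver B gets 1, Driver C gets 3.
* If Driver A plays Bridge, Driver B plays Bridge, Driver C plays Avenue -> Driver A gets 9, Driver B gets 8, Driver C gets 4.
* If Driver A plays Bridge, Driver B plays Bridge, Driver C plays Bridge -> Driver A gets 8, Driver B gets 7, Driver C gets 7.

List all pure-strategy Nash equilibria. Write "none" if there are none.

The pure Nash equilibria are (Avenue, Highway, Bridge); (Bridge, Bridge, Bridge).

Mark each player's best response to every combination of opponents' strategies; a profile where every player is best-responding is a pure Nash equilibrium.
Driver A against (Highway, Avenue): payoffs 7, 0 → best response Avenue.
Driver A against (Highway, Bridge): payoffs 6, 0 → best response Avenue.
Driver A against (Avenue, Avenue): payoffs 1, 9 → best response Bridge.
Driver A against (Avenue, Bridge): payoffs 9, 2 → best response Avenue.
Driver A against (Bridge, Avenue): payoffs 2, 9 → best response Bridge.
Driver A against (Bridge, Bridge): payoffs 7, 8 → best response Bridge.
Driver B against (Avenue, Avenue): payoffs 0, 1, 8 → best response Bridge.
Driver B against (Avenue, Bridge): payoffs 9, 7, 0 → best response Highway.
Driver B against (Bridge, Avenue): payoffs 1, 7, 8 → best response Bridge.
Driver B against (Bridge, Bridge): payoffs 2, 1, 7 → best response Bridge.
Driver C against (Avenue, Highway): payoffs 4, 6 → best response Bridge.
Driver C against (Avenue, Avenue): payoffs 9, 2 → best response Avenue.
Driver C against (Avenue, Bridge): payoffs 4, 7 → best response Bridge.
Driver C against (Bridge, Highway): payoffs 4, 2 → best response Avenue.
Driver C against (Bridge, Avenue): payoffs 7, 3 → best response Avenue.
Driver C against (Bridge, Bridge): payoffs 4, 7 → best response Bridge.
Mutual best responses: (Avenue, Highway, Bridge); (Bridge, Bridge, Bridge).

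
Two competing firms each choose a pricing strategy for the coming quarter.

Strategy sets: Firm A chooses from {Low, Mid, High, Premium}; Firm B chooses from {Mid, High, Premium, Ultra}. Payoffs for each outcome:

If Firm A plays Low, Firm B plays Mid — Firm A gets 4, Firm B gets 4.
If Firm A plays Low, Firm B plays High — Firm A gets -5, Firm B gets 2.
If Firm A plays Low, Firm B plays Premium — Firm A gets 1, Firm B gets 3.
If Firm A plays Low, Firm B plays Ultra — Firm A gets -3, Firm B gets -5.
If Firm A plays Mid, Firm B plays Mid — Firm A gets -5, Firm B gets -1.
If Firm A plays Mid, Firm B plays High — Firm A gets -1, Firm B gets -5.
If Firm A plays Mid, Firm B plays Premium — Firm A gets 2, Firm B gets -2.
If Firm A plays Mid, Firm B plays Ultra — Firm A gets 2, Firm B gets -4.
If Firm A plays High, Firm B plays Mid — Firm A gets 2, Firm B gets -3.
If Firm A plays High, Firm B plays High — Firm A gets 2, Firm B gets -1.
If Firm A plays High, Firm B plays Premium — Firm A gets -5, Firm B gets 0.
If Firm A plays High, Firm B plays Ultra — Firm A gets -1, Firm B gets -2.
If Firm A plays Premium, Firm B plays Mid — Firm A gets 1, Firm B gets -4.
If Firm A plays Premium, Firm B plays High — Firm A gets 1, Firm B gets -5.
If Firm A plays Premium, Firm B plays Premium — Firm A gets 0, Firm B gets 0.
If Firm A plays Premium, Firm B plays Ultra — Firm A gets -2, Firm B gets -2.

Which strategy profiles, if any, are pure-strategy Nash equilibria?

Firm A against Mid: payoffs 4, -5, 2, 1 → best response Low.
Firm A against High: payoffs -5, -1, 2, 1 → best response High.
Firm A against Premium: payoffs 1, 2, -5, 0 → best response Mid.
Firm A against Ultra: payoffs -3, 2, -1, -2 → best response Mid.
Firm B against Low: payoffs 4, 2, 3, -5 → best response Mid.
Firm B against Mid: payoffs -1, -5, -2, -4 → best response Mid.
Firm B against High: payoffs -3, -1, 0, -2 → best response Premium.
Firm B against Premium: payoffs -4, -5, 0, -2 → best response Premium.
Mutual best responses: (Low, Mid).

The unique pure-strategy Nash equilibrium is (Low, Mid).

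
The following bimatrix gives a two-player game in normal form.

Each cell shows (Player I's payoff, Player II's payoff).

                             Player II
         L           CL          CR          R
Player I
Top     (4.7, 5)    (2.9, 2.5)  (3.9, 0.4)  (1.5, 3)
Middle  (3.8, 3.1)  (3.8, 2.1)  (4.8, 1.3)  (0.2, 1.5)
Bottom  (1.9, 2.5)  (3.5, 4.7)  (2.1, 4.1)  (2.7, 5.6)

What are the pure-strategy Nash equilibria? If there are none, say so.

Mark each player's best response to every combination of opponents' strategies; a profile where every player is best-responding is a pure Nash equilibrium.
Player I against L: payoffs 4.7, 3.8, 1.9 → best response Top.
Player I against CL: payoffs 2.9, 3.8, 3.5 → best response Middle.
Player I against CR: payoffs 3.9, 4.8, 2.1 → best response Middle.
Player I against R: payoffs 1.5, 0.2, 2.7 → best response Bottom.
Player II against Top: payoffs 5, 2.5, 0.4, 3 → best response L.
Player II against Middle: payoffs 3.1, 2.1, 1.3, 1.5 → best response L.
Player II against Bottom: payoffs 2.5, 4.7, 4.1, 5.6 → best response R.
Mutual best responses: (Top, L); (Bottom, R).

The pure Nash equilibria are (Top, L) and (Bottom, R).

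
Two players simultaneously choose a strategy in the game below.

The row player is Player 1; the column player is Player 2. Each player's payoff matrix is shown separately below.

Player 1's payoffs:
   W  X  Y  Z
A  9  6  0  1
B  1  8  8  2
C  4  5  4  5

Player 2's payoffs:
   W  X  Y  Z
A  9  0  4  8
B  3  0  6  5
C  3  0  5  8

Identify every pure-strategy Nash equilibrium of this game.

For each strategy profile, look for a profitable unilateral deviation.
(A, W): Player 1 gets 9, best alternative 4; Player 2 gets 9, best alternative 8. No profitable deviation — NE.
(A, X): Player 1 can switch to B (6 → 8). Not NE.
(A, Y): Player 1 can switch to B (0 → 8). Not NE.
(A, Z): Player 1 can switch to B (1 → 2). Not NE.
(B, W): Player 1 can switch to A (1 → 9). Not NE.
(B, X): Player 2 can switch to W (0 → 3). Not NE.
(B, Y): Player 1 gets 8, best alternative 4; Player 2 gets 6, best alternative 5. No profitable deviation — NE.
(B, Z): Player 1 can switch to C (2 → 5). Not NE.
(C, W): Player 1 can switch to A (4 → 9). Not NE.
(C, X): Player 1 can switch to A (5 → 6). Not NE.
(C, Z): Player 1 gets 5, best alternative 2; Player 2 gets 8, best alternative 5. No profitable deviation — NE.
(The remaining 1 profile has a profitable deviation by the same check.)

Pure-strategy Nash equilibria: (A, W); (B, Y); (C, Z)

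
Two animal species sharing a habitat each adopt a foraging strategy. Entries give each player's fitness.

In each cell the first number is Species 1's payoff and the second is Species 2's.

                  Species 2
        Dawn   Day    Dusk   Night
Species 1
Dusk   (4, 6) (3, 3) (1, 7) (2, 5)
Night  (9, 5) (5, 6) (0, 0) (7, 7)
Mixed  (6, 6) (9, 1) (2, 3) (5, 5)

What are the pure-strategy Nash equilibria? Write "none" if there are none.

Pure NE: (Night, Night)

(Dusk, Dawn): Species 1 can switch to Night (4 → 9). Not NE.
(Dusk, Day): Species 1 can switch to Night (3 → 5). Not NE.
(Dusk, Dusk): Species 1 can switch to Mixed (1 → 2). Not NE.
(Dusk, Night): Species 1 can switch to Night (2 → 7). Not NE.
(Night, Dawn): Species 2 can switch to Day (5 → 6). Not NE.
(Night, Day): Species 1 can switch to Mixed (5 → 9). Not NE.
(Night, Night): Species 1 gets 7, best alternative 5; Species 2 gets 7, best alternative 6. No profitable deviation — NE.
(The remaining 5 profiles each have a profitable deviation by the same check.)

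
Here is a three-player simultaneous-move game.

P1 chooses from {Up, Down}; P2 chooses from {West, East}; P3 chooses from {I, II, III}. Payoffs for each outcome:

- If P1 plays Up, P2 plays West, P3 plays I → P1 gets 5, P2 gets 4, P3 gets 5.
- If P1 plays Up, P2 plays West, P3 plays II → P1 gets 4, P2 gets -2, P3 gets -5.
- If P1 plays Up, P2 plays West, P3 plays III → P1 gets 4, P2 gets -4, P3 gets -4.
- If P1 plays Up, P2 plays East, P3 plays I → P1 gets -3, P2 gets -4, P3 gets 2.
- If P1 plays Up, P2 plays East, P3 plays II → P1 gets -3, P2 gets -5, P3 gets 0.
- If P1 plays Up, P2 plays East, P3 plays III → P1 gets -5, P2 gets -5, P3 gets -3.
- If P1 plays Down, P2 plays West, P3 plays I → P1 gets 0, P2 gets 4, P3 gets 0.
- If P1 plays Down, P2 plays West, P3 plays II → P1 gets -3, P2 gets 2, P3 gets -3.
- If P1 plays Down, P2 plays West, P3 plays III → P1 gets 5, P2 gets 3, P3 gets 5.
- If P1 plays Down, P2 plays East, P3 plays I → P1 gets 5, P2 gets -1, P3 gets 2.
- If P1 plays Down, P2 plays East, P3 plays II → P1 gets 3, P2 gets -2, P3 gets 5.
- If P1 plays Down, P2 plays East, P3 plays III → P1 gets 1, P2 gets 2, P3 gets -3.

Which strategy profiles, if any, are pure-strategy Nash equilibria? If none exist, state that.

Check each profile: it is a Nash equilibrium iff no player can strictly gain by switching unilaterally.
(Up, West, I): P1 gets 5, best alternative 0; P2 gets 4, best alternative -4; P3 gets 5, best alternative -4. No profitable deviation — NE.
(Up, West, II): P3 can switch to I (-5 → 5). Not NE.
(Up, West, III): P1 can switch to Down (4 → 5). Not NE.
(Up, East, I): P1 can switch to Down (-3 → 5). Not NE.
(Up, East, II): P1 can switch to Down (-3 → 3). Not NE.
(Up, East, III): P1 can switch to Down (-5 → 1). Not NE.
(Down, West, I): P1 can switch to Up (0 → 5). Not NE.
(Down, West, II): P1 can switch to Up (-3 → 4). Not NE.
(Down, West, III): P1 gets 5, best alternative 4; P2 gets 3, best alternative 2; P3 gets 5, best alternative 0. No profitable deviation — NE.
(Down, East, I): P2 can switch to West (-1 → 4). Not NE.
(Down, East, II): P2 can switch to West (-2 → 2). Not NE.
(Down, East, III): P2 can switch to West (2 → 3). Not NE.

(Up, West, I), (Down, West, III)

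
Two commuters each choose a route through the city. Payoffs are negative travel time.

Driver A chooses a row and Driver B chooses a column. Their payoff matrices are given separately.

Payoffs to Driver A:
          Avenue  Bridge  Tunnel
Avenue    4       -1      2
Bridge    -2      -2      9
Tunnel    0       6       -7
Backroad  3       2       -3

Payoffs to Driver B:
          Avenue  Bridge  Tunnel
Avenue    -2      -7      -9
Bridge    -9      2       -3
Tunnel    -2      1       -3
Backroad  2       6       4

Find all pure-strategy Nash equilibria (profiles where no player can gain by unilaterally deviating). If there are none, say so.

The pure Nash equilibria are (Avenue, Avenue) and (Tunnel, Bridge).

Driver A against Avenue: payoffs 4, -2, 0, 3 → best response Avenue.
Driver A against Bridge: payoffs -1, -2, 6, 2 → best response Tunnel.
Driver A against Tunnel: payoffs 2, 9, -7, -3 → best response Bridge.
Driver B against Avenue: payoffs -2, -7, -9 → best response Avenue.
Driver B against Bridge: payoffs -9, 2, -3 → best response Bridge.
Driver B against Tunnel: payoffs -2, 1, -3 → best response Bridge.
Driver B against Backroad: payoffs 2, 6, 4 → best response Bridge.
Mutual best responses: (Avenue, Avenue); (Tunnel, Bridge).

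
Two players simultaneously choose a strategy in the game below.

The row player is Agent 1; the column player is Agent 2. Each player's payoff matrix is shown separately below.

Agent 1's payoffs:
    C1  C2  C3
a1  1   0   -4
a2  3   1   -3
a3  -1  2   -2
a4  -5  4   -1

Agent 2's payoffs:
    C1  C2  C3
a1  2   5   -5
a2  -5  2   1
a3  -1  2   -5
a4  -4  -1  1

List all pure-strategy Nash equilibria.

The unique pure-strategy Nash equilibrium is (a4, C3).

(a1, C1): Agent 1 can switch to a2 (1 → 3). Not NE.
(a1, C2): Agent 1 can switch to a2 (0 → 1). Not NE.
(a1, C3): Agent 1 can switch to a2 (-4 → -3). Not NE.
(a2, C1): Agent 2 can switch to C2 (-5 → 2). Not NE.
(a2, C2): Agent 1 can switch to a3 (1 → 2). Not NE.
(a2, C3): Agent 1 can switch to a3 (-3 → -2). Not NE.
(a3, C1): Agent 1 can switch to a1 (-1 → 1). Not NE.
(a3, C2): Agent 1 can switch to a4 (2 → 4). Not NE.
(a3, C3): Agent 1 can switch to a4 (-2 → -1). Not NE.
(a4, C1): Agent 1 can switch to a1 (-5 → 1). Not NE.
(a4, C2): Agent 2 can switch to C3 (-1 → 1). Not NE.
(a4, C3): Agent 1 gets -1, best alternative -2; Agent 2 gets 1, best alternative -1. No profitable deviation — NE.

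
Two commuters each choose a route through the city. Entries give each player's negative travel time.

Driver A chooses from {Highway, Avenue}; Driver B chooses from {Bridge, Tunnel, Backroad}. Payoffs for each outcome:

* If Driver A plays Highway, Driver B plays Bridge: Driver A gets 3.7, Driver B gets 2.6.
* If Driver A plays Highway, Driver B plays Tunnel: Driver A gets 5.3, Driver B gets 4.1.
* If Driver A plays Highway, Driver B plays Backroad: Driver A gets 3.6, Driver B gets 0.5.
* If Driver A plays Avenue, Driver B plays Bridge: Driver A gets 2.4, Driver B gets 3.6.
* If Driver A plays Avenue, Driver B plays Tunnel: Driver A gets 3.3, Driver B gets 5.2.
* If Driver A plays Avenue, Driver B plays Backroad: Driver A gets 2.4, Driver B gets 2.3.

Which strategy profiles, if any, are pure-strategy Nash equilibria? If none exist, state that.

Driver A against Bridge: payoffs 3.7, 2.4 → best response Highway.
Driver A against Tunnel: payoffs 5.3, 3.3 → best response Highway.
Driver A against Backroad: payoffs 3.6, 2.4 → best response Highway.
Driver B against Highway: payoffs 2.6, 4.1, 0.5 → best response Tunnel.
Driver B against Avenue: payoffs 3.6, 5.2, 2.3 → best response Tunnel.
Mutual best responses: (Highway, Tunnel).

(Highway, Tunnel)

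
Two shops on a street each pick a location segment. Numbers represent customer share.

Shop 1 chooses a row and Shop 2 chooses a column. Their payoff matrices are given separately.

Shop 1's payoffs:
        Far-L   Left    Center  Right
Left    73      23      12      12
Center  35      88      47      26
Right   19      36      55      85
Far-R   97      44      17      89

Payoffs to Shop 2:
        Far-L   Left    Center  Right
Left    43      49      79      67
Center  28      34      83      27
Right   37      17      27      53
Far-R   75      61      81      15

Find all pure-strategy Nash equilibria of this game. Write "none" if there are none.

This game has no pure Nash equilibrium.

Shop 1 against Far-L: payoffs 73, 35, 19, 97 → best response Far-R.
Shop 1 against Left: payoffs 23, 88, 36, 44 → best response Center.
Shop 1 against Center: payoffs 12, 47, 55, 17 → best response Right.
Shop 1 against Right: payoffs 12, 26, 85, 89 → best response Far-R.
Shop 2 against Left: payoffs 43, 49, 79, 67 → best response Center.
Shop 2 against Center: payoffs 28, 34, 83, 27 → best response Center.
Shop 2 against Right: payoffs 37, 17, 27, 53 → best response Right.
Shop 2 against Far-R: payoffs 75, 61, 81, 15 → best response Center.
No profile is a mutual best response for all players.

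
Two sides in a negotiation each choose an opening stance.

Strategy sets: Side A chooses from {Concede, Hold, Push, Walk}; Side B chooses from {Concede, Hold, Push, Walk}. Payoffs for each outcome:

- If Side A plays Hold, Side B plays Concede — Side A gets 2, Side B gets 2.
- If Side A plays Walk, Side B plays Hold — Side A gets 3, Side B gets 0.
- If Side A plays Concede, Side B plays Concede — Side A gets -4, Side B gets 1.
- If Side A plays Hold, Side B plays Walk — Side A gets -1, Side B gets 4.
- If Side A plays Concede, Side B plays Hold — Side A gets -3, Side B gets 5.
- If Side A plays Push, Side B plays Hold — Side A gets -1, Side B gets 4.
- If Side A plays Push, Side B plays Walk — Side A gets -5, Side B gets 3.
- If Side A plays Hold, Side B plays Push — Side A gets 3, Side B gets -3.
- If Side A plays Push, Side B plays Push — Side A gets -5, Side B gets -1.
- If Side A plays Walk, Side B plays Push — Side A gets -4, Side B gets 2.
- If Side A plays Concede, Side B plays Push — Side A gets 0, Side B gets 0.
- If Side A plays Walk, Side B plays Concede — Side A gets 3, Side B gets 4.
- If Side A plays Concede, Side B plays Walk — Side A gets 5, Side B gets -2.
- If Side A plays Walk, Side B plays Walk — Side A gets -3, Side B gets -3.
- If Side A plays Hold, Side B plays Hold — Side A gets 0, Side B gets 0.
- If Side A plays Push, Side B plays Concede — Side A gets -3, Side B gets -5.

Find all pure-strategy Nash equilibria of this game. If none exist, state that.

Side A against Concede: payoffs -4, 2, -3, 3 → best response Walk.
Side A against Hold: payoffs -3, 0, -1, 3 → best response Walk.
Side A against Push: payoffs 0, 3, -5, -4 → best response Hold.
Side A against Walk: payoffs 5, -1, -5, -3 → best response Concede.
Side B against Concede: payoffs 1, 5, 0, -2 → best response Hold.
Side B against Hold: payoffs 2, 0, -3, 4 → best response Walk.
Side B against Push: payoffs -5, 4, -1, 3 → best response Hold.
Side B against Walk: payoffs 4, 0, 2, -3 → best response Concede.
Mutual best responses: (Walk, Concede).

Pure NE: (Walk, Concede)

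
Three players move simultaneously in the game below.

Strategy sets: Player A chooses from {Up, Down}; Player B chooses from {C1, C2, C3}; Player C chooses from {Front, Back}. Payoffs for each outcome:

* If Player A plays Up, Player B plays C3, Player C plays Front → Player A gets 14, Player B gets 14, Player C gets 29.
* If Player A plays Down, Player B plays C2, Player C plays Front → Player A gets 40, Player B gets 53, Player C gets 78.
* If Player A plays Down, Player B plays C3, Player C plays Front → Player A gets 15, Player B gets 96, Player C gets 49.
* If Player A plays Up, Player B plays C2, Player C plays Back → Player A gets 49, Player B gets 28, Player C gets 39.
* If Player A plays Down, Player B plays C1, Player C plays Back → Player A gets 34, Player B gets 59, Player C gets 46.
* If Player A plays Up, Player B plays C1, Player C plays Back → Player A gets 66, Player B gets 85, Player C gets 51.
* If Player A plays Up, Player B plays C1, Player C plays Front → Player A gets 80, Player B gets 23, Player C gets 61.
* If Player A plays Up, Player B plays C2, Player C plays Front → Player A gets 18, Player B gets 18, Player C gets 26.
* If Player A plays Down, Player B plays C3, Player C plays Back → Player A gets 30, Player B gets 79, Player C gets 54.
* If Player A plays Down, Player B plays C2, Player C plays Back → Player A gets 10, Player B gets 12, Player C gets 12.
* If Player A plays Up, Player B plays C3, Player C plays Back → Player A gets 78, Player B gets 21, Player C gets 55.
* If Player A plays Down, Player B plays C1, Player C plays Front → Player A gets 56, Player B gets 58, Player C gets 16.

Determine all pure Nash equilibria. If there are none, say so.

(Up, C1, Front)

For each player, find the best response to each opponent profile; mutual best responses are the pure NE.
Player A against (C1, Front): payoffs 80, 56 → best response Up.
Player A against (C1, Back): payoffs 66, 34 → best response Up.
Player A against (C2, Front): payoffs 18, 40 → best response Down.
Player A against (C2, Back): payoffs 49, 10 → best response Up.
Player A against (C3, Front): payoffs 14, 15 → best response Down.
Player A against (C3, Back): payoffs 78, 30 → best response Up.
Player B against (Up, Front): payoffs 23, 18, 14 → best response C1.
Player B against (Up, Back): payoffs 85, 28, 21 → best response C1.
Player B against (Down, Front): payoffs 58, 53, 96 → best response C3.
Player B against (Down, Back): payoffs 59, 12, 79 → best response C3.
Player C against (Up, C1): payoffs 61, 51 → best response Front.
Player C against (Up, C2): payoffs 26, 39 → best response Back.
Player C against (Up, C3): payoffs 29, 55 → best response Back.
Player C against (Down, C1): payoffs 16, 46 → best response Back.
Player C against (Down, C2): payoffs 78, 12 → best response Front.
Player C against (Down, C3): payoffs 49, 54 → best response Back.
Mutual best responses: (Up, C1, Front).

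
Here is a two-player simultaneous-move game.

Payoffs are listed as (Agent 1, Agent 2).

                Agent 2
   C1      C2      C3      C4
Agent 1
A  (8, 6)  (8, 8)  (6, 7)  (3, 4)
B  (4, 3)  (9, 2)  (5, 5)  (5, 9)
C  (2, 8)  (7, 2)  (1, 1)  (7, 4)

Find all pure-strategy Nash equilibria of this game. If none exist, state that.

No pure-strategy Nash equilibrium.

Check each profile: it is a Nash equilibrium iff no player can strictly gain by switching unilaterally.
(A, C1): Agent 2 can switch to C2 (6 → 8). Not NE.
(A, C2): Agent 1 can switch to B (8 → 9). Not NE.
(A, C3): Agent 2 can switch to C2 (7 → 8). Not NE.
(A, C4): Agent 1 can switch to B (3 → 5). Not NE.
(B, C1): Agent 1 can switch to A (4 → 8). Not NE.
(B, C2): Agent 2 can switch to C1 (2 → 3). Not NE.
(B, C3): Agent 1 can switch to A (5 → 6). Not NE.
(B, C4): Agent 1 can switch to C (5 → 7). Not NE.
(The remaining 4 profiles each have a profitable deviation by the same check.)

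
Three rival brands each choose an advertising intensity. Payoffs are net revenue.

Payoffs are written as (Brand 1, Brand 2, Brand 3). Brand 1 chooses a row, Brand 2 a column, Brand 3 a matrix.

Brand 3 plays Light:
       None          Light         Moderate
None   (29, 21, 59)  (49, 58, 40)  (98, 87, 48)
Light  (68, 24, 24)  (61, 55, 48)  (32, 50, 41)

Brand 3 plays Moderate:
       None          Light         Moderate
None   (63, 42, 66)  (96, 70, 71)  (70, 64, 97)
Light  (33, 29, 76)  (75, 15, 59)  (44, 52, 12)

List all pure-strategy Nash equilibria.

(None, Light, Moderate)

For each player, find the best response to each opponent profile; mutual best responses are the pure NE.
Brand 1 against (None, Light): payoffs 29, 68 → best response Light.
Brand 1 against (None, Moderate): payoffs 63, 33 → best response None.
Brand 1 against (Light, Light): payoffs 49, 61 → best response Light.
Brand 1 against (Light, Moderate): payoffs 96, 75 → best response None.
Brand 1 against (Moderate, Light): payoffs 98, 32 → best response None.
Brand 1 against (Moderate, Moderate): payoffs 70, 44 → best response None.
Brand 2 against (None, Light): payoffs 21, 58, 87 → best response Moderate.
Brand 2 against (None, Moderate): payoffs 42, 70, 64 → best response Light.
Brand 2 against (Light, Light): payoffs 24, 55, 50 → best response Light.
Brand 2 against (Light, Moderate): payoffs 29, 15, 52 → best response Moderate.
Brand 3 against (None, None): payoffs 59, 66 → best response Moderate.
Brand 3 against (None, Light): payoffs 40, 71 → best response Moderate.
Brand 3 against (None, Moderate): payoffs 48, 97 → best response Moderate.
Brand 3 against (Light, None): payoffs 24, 76 → best response Moderate.
Brand 3 against (Light, Light): payoffs 48, 59 → best response Moderate.
Brand 3 against (Light, Moderate): payoffs 41, 12 → best response Light.
Mutual best responses: (None, Light, Moderate).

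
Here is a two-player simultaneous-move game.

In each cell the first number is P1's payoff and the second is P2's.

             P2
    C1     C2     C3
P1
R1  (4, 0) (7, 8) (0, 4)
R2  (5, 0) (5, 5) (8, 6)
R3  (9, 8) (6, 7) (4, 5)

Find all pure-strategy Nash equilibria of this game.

(R1, C1): P1 can switch to R2 (4 → 5). Not NE.
(R1, C2): P1 gets 7, best alternative 6; P2 gets 8, best alternative 4. No profitable deviation — NE.
(R1, C3): P1 can switch to R2 (0 → 8). Not NE.
(R2, C1): P1 can switch to R3 (5 → 9). Not NE.
(R2, C2): P1 can switch to R1 (5 → 7). Not NE.
(R2, C3): P1 gets 8, best alternative 4; P2 gets 6, best alternative 5. No profitable deviation — NE.
(R3, C1): P1 gets 9, best alternative 5; P2 gets 8, best alternative 7. No profitable deviation — NE.
(R3, C2): P1 can switch to R1 (6 → 7). Not NE.
(R3, C3): P1 can switch to R2 (4 → 8). Not NE.

(R1, C2); (R2, C3); (R3, C1)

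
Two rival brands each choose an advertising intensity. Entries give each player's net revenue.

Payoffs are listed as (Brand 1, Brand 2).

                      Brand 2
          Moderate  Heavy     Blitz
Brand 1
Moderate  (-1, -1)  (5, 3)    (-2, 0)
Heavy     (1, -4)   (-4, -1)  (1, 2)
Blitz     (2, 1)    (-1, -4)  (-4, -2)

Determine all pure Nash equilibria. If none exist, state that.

(Moderate, Heavy) and (Heavy, Blitz) and (Blitz, Moderate)

Brand 1 against Moderate: payoffs -1, 1, 2 → best response Blitz.
Brand 1 against Heavy: payoffs 5, -4, -1 → best response Moderate.
Brand 1 against Blitz: payoffs -2, 1, -4 → best response Heavy.
Brand 2 against Moderate: payoffs -1, 3, 0 → best response Heavy.
Brand 2 against Heavy: payoffs -4, -1, 2 → best response Blitz.
Brand 2 against Blitz: payoffs 1, -4, -2 → best response Moderate.
Mutual best responses: (Moderate, Heavy); (Heavy, Blitz); (Blitz, Moderate).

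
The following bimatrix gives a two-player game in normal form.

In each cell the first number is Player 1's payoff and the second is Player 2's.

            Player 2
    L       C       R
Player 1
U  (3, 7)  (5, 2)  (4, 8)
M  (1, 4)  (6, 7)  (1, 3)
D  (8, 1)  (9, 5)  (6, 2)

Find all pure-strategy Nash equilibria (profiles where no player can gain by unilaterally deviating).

The unique pure-strategy Nash equilibrium is (D, C).

Player 1 against L: payoffs 3, 1, 8 → best response D.
Player 1 against C: payoffs 5, 6, 9 → best response D.
Player 1 against R: payoffs 4, 1, 6 → best response D.
Player 2 against U: payoffs 7, 2, 8 → best response R.
Player 2 against M: payoffs 4, 7, 3 → best response C.
Player 2 against D: payoffs 1, 5, 2 → best response C.
Mutual best responses: (D, C).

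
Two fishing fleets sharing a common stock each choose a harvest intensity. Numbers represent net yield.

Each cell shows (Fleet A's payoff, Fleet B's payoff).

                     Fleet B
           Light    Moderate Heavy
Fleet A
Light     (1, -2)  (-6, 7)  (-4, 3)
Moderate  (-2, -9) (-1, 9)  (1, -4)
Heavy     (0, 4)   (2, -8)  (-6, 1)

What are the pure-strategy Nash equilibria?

Mark each player's best response to every combination of opponents' strategies; a profile where every player is best-responding is a pure Nash equilibrium.
Fleet A against Light: payoffs 1, -2, 0 → best response Light.
Fleet A against Moderate: payoffs -6, -1, 2 → best response Heavy.
Fleet A against Heavy: payoffs -4, 1, -6 → best response Moderate.
Fleet B against Light: payoffs -2, 7, 3 → best response Moderate.
Fleet B against Moderate: payoffs -9, 9, -4 → best response Moderate.
Fleet B against Heavy: payoffs 4, -8, 1 → best response Light.
No profile is a mutual best response for all players.

There is no pure-strategy Nash equilibrium.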